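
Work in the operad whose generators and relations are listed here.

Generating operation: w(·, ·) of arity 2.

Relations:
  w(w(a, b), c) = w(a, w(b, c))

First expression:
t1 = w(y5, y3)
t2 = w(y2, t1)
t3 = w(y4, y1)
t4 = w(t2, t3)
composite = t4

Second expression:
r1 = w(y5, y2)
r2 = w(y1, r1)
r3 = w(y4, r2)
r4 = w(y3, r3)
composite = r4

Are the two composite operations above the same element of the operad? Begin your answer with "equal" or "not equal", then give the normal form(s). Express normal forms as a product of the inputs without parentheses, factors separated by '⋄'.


not equal — first y2 ⋄ y5 ⋄ y3 ⋄ y4 ⋄ y1, second y3 ⋄ y4 ⋄ y1 ⋄ y5 ⋄ y2

Reducing the first expression gives y2 ⋄ y5 ⋄ y3 ⋄ y4 ⋄ y1
Reducing the second expression gives y3 ⋄ y4 ⋄ y1 ⋄ y5 ⋄ y2
Different reductions; not equal.


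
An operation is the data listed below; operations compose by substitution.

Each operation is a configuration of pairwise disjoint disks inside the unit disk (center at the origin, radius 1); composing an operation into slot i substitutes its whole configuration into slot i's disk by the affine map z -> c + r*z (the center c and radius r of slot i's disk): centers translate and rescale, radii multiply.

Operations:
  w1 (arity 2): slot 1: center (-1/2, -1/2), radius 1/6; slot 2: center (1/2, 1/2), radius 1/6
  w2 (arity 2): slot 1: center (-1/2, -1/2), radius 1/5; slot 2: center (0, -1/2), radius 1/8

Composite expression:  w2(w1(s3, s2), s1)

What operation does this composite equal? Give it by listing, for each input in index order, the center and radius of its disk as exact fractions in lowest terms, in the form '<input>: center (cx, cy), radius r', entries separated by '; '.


Only the slot chain above each s matters under w2; compose those maps.
input s3: applying the 2 nested substitutions gives center (-3/5, -3/5), radius 1/30
input s2: applying the 2 nested substitutions gives center (-2/5, -2/5), radius 1/30
input s1: applying the 1 nested substitution gives center (0, -1/2), radius 1/8

s1: center (0, -1/2), radius 1/8; s2: center (-2/5, -2/5), radius 1/30; s3: center (-3/5, -3/5), radius 1/30


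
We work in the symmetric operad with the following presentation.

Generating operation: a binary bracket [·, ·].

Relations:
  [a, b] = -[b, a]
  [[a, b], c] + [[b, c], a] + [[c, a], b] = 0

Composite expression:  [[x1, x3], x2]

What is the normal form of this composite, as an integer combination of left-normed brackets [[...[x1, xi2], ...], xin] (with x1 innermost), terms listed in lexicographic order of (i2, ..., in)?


[[x1, x3], x2]

Expand each bracket as ab - ba; the x1-initial words give the coefficients.
Composite bracket: [[x1, x3], x2]
Under [a, b] = ab - ba we get 4 signed associative words (2^2 = 4).
Keep just the words that open with x1:
  x1x3x2 (sign +1) contributes +[[x1, x3], x2]


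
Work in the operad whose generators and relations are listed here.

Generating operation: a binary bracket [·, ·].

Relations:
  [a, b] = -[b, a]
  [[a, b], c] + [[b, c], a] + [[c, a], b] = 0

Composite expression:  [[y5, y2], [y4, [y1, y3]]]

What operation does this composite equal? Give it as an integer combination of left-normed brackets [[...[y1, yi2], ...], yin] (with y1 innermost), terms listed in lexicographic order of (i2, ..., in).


-[[[[y1, y3], y4], y2], y5] + [[[[y1, y3], y4], y5], y2]

Skip Jacobi rewriting: expand, keep y1-initial words, read off terms.
Composite bracket: [[y5, y2], [y4, [y1, y3]]]
Full expansion: 16 signed words from ab - ba (2^4 = 16).
Keep just the words that open with y1:
  sign of y1y3y4y2y5 is -1, so it contributes -[[[[y1, y3], y4], y2], y5]
  sign of y1y3y4y5y2 is +1, so it contributes +[[[[y1, y3], y4], y5], y2]


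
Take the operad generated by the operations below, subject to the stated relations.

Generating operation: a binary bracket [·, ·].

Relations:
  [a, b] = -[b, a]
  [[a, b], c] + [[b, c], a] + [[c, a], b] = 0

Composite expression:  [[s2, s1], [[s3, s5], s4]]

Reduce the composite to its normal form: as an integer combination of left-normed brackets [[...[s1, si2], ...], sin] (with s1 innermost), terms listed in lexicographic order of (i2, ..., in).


-[[[[s1, s2], s3], s5], s4] + [[[[s1, s2], s4], s3], s5] - [[[[s1, s2], s4], s5], s3] + [[[[s1, s2], s5], s3], s4]

Expand each bracket as ab - ba; the s1-initial words give the coefficients.
Composite bracket: [[s2, s1], [[s3, s5], s4]]
The bracket unfolds into 16 signed words via [a, b] = ab - ba (2^4 = 16).
Keep just the words that open with s1:
  s1s2s3s5s4 (sign -1) contributes -[[[[s1, s2], s3], s5], s4]
  s1s2s4s3s5 (sign +1) contributes +[[[[s1, s2], s4], s3], s5]
  s1s2s4s5s3 (sign -1) contributes -[[[[s1, s2], s4], s5], s3]
  s1s2s5s3s4 (sign +1) contributes +[[[[s1, s2], s5], s3], s4]


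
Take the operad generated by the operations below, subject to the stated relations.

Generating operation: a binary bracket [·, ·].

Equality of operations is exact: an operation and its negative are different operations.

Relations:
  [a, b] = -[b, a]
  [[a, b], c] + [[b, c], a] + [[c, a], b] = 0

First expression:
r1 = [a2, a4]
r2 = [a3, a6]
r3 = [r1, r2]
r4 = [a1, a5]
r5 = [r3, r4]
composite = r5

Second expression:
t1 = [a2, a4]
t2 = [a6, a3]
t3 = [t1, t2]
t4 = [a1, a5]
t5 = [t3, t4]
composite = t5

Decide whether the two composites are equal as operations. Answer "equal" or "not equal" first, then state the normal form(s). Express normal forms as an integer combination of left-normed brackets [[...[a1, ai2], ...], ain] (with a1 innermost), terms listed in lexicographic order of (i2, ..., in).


not equal; the first gives -[[[[[a1, a5], a2], a4], a3], a6] + [[[[[a1, a5], a2], a4], a6], a3] + [[[[[a1, a5], a3], a6], a2], a4] - [[[[[a1, a5], a3], a6], a4], a2] + [[[[[a1, a5], a4], a2], a3], a6] - [[[[[a1, a5], a4], a2], a6], a3] - [[[[[a1, a5], a6], a3], a2], a4] + [[[[[a1, a5], a6], a3], a4], a2] and the second [[[[[a1, a5], a2], a4], a3], a6] - [[[[[a1, a5], a2], a4], a6], a3] - [[[[[a1, a5], a3], a6], a2], a4] + [[[[[a1, a5], a3], a6], a4], a2] - [[[[[a1, a5], a4], a2], a3], a6] + [[[[[a1, a5], a4], a2], a6], a3] + [[[[[a1, a5], a6], a3], a2], a4] - [[[[[a1, a5], a6], a3], a4], a2]

The first expression reduces to -[[[[[a1, a5], a2], a4], a3], a6] + [[[[[a1, a5], a2], a4], a6], a3] + [[[[[a1, a5], a3], a6], a2], a4] - [[[[[a1, a5], a3], a6], a4], a2] + [[[[[a1, a5], a4], a2], a3], a6] - [[[[[a1, a5], a4], a2], a6], a3] - [[[[[a1, a5], a6], a3], a2], a4] + [[[[[a1, a5], a6], a3], a4], a2]
The second expression reduces to [[[[[a1, a5], a2], a4], a3], a6] - [[[[[a1, a5], a2], a4], a6], a3] - [[[[[a1, a5], a3], a6], a2], a4] + [[[[[a1, a5], a3], a6], a4], a2] - [[[[[a1, a5], a4], a2], a3], a6] + [[[[[a1, a5], a4], a2], a6], a3] + [[[[[a1, a5], a6], a3], a2], a4] - [[[[[a1, a5], a6], a3], a4], a2]
No match — not equal.


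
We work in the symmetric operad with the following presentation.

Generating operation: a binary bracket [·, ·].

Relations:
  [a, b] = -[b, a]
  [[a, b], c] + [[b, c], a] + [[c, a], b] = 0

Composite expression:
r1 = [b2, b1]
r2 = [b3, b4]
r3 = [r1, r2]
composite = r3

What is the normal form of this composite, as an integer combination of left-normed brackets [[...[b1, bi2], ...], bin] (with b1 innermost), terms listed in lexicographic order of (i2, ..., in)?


Expand each bracket as ab - ba; the b1-initial words give the coefficients.
Composite bracket: [[b2, b1], [b3, b4]]
Each bracket splits as ab - ba, giving 8 signed words (2^3 = 8).
Only words starting with b1 matter:
  b1b2b3b4 appears with sign -1, giving the term -[[[b1, b2], b3], b4]
  b1b2b4b3 appears with sign +1, giving the term +[[[b1, b2], b4], b3]

-[[[b1, b2], b3], b4] + [[[b1, b2], b4], b3]


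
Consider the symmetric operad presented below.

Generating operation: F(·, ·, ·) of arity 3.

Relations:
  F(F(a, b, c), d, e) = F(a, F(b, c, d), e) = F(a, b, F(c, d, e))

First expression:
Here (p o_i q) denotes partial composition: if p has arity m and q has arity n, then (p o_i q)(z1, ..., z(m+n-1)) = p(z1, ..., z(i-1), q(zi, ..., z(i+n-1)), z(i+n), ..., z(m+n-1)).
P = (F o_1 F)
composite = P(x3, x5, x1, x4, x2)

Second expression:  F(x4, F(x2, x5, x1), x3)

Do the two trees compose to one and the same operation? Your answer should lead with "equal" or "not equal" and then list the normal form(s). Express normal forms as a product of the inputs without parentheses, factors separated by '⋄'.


not equal — first x3 ⋄ x5 ⋄ x1 ⋄ x4 ⋄ x2, second x4 ⋄ x2 ⋄ x5 ⋄ x1 ⋄ x3

Normal form of the first expression: x3 ⋄ x5 ⋄ x1 ⋄ x4 ⋄ x2
Normal form of the second expression: x4 ⋄ x2 ⋄ x5 ⋄ x1 ⋄ x3
No match — not equal.


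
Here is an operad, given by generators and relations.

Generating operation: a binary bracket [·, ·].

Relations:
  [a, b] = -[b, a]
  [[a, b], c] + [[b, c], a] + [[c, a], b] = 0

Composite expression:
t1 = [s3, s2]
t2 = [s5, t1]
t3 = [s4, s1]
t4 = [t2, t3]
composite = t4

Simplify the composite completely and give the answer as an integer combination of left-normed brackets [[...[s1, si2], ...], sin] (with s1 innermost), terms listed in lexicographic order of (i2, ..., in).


[[[[s1, s4], s2], s3], s5] - [[[[s1, s4], s3], s2], s5] - [[[[s1, s4], s5], s2], s3] + [[[[s1, s4], s5], s3], s2]


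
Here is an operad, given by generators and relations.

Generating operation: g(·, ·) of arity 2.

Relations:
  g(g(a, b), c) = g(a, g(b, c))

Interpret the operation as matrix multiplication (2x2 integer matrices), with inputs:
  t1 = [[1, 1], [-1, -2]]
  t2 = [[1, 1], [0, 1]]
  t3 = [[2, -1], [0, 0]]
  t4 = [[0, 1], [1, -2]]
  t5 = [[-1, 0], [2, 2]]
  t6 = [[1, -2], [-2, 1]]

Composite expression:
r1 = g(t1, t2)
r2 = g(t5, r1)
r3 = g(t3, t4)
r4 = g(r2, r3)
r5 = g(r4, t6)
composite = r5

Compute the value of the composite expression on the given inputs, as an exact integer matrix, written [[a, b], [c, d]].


[[9, -6], [0, 0]]

g(t1, t2) = [[1, 2], [-1, -3]]
g(t5, g(t1, t2)) = [[-1, -2], [0, -2]]
g(t3, t4) = [[-1, 4], [0, 0]]
g(g(t5, g(t1, t2)), g(t3, t4)) = [[1, -4], [0, 0]]
g(g(g(t5, g(t1, t2)), g(t3, t4)), t6) = [[9, -6], [0, 0]]


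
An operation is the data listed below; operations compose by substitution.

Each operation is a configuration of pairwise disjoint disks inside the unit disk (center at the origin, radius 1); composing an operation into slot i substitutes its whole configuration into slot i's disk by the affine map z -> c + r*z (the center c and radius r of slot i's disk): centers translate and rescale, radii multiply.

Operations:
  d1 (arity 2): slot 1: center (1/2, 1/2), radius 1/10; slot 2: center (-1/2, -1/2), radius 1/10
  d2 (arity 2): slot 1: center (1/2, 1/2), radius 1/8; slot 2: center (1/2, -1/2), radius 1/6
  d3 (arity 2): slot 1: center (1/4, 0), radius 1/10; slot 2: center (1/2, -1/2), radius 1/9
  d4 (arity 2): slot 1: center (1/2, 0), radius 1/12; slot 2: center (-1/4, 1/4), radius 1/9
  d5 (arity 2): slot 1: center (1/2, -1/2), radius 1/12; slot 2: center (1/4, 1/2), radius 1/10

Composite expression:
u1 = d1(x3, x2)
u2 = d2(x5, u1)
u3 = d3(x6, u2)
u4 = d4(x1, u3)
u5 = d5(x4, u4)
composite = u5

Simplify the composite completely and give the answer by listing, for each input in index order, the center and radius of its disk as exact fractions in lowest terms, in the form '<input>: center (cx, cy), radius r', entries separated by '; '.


Affine substitution under d5: radii multiply and x-centers shift.
for x4, the 1-step affine chain lands on center (1/2, -1/2), radius 1/12
for x1, the 2-step affine chain lands on center (3/10, 1/2), radius 1/120
for x6, the 3-step affine chain lands on center (41/180, 21/40), radius 1/900
for x5, the 4-step affine chain lands on center (749/3240, 337/648), radius 1/6480
for x3, the 5-step affine chain lands on center (281/1215, 1261/2430), radius 1/48600
for x2, the 5-step affine chain lands on center (1123/4860, 2521/4860), radius 1/48600

x1: center (3/10, 1/2), radius 1/120; x2: center (1123/4860, 2521/4860), radius 1/48600; x3: center (281/1215, 1261/2430), radius 1/48600; x4: center (1/2, -1/2), radius 1/12; x5: center (749/3240, 337/648), radius 1/6480; x6: center (41/180, 21/40), radius 1/900


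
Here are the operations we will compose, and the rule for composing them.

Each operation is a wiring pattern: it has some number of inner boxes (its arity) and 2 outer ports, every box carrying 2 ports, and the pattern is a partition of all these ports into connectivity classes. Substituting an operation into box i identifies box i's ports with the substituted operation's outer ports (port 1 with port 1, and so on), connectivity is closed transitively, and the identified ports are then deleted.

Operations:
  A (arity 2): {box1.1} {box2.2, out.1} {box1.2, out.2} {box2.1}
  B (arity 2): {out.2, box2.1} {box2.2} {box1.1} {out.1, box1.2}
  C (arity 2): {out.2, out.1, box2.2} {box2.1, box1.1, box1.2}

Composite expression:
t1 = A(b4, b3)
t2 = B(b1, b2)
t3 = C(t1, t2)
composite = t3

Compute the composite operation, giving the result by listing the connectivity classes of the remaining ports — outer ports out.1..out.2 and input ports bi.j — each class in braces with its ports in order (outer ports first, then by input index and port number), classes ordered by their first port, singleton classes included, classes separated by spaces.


{out.1, out.2, b2.1} {b1.1} {b1.2, b3.2, b4.2} {b2.2} {b3.1} {b4.1}


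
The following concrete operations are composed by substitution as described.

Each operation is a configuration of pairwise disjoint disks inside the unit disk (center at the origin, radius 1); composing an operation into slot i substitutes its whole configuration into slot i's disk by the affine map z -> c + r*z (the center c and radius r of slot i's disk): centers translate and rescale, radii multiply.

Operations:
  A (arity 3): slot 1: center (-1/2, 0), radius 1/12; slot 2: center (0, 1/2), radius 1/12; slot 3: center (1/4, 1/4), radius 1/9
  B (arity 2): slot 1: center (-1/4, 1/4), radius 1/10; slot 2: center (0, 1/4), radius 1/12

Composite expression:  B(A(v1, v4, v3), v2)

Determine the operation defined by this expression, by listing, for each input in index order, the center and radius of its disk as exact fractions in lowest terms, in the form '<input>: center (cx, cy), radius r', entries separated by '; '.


v1: center (-3/10, 1/4), radius 1/120; v2: center (0, 1/4), radius 1/12; v3: center (-9/40, 11/40), radius 1/90; v4: center (-1/4, 3/10), radius 1/120

Each v-disk chains the slot maps above it in B; radii multiply.
input v1: composing its 2 substitution steps yields center (-3/10, 1/4), radius 1/120
input v4: composing its 2 substitution steps yields center (-1/4, 3/10), radius 1/120
input v3: composing its 2 substitution steps yields center (-9/40, 11/40), radius 1/90
input v2: composing its 1 substitution step yields center (0, 1/4), radius 1/12


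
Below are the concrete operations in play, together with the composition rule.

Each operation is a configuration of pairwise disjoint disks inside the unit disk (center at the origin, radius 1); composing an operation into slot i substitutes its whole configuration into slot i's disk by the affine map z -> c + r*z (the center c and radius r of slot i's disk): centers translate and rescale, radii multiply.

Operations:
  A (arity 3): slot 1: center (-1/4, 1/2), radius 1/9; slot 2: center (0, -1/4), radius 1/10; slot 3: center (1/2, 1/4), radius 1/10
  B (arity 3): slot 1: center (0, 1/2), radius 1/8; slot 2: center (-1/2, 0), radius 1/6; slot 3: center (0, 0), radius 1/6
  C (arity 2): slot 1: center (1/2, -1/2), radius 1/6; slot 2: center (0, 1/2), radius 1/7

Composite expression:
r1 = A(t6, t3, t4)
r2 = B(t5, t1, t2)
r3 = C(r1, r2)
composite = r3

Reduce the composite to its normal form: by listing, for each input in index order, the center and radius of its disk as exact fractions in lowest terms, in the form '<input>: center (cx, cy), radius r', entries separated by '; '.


t1: center (-1/14, 1/2), radius 1/42; t2: center (0, 1/2), radius 1/42; t3: center (1/2, -13/24), radius 1/60; t4: center (7/12, -11/24), radius 1/60; t5: center (0, 4/7), radius 1/56; t6: center (11/24, -5/12), radius 1/54

Follow each t-input down from C: c' goes to c + r*c', radius to r*r'.
input t6: composing its 2 substitution steps yields center (11/24, -5/12), radius 1/54
input t3: composing its 2 substitution steps yields center (1/2, -13/24), radius 1/60
input t4: composing its 2 substitution steps yields center (7/12, -11/24), radius 1/60
input t5: composing its 2 substitution steps yields center (0, 4/7), radius 1/56
input t1: composing its 2 substitution steps yields center (-1/14, 1/2), radius 1/42
input t2: composing its 2 substitution steps yields center (0, 1/2), radius 1/42


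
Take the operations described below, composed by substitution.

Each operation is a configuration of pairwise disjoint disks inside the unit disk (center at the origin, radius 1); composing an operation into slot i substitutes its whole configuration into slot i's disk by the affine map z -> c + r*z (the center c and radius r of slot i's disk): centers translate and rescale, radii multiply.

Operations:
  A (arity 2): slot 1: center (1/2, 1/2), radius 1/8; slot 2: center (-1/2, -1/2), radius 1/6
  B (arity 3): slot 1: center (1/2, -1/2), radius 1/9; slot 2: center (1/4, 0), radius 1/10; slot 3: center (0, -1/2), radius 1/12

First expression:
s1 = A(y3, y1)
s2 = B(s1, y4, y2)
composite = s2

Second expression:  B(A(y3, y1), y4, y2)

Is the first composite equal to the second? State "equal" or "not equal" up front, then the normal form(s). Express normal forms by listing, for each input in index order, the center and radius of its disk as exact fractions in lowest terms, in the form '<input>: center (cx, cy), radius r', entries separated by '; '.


The first expression, normalized: y1: center (4/9, -5/9), radius 1/54; y2: center (0, -1/2), radius 1/12; y3: center (5/9, -4/9), radius 1/72; y4: center (1/4, 0), radius 1/10
The second expression, normalized: y1: center (4/9, -5/9), radius 1/54; y2: center (0, -1/2), radius 1/12; y3: center (5/9, -4/9), radius 1/72; y4: center (1/4, 0), radius 1/10
One common form — equal.

equal; both compose to y1: center (4/9, -5/9), radius 1/54; y2: center (0, -1/2), radius 1/12; y3: center (5/9, -4/9), radius 1/72; y4: center (1/4, 0), radius 1/10


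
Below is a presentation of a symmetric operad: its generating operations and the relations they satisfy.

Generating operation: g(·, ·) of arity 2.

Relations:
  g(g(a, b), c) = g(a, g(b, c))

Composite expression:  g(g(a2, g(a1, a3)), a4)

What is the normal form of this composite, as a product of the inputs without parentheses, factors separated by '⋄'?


All parenthesizations of g agree; list the a-inputs left to right.
g(a1, a3) flattens to a1 ⋄ a3
g(a2, g(a1, a3)) flattens to a2 ⋄ a1 ⋄ a3
g(g(a2, g(a1, a3)), a4) flattens to a2 ⋄ a1 ⋄ a3 ⋄ a4

a2 ⋄ a1 ⋄ a3 ⋄ a4


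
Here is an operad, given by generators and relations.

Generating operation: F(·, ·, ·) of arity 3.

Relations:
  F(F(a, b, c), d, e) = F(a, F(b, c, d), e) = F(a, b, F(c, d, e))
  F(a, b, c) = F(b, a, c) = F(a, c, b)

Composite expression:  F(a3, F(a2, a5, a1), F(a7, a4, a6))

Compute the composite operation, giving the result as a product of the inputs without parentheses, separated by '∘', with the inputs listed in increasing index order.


a1 ∘ a2 ∘ a3 ∘ a4 ∘ a5 ∘ a6 ∘ a7

Reordering under F is free, so list the a-inputs canonically.
F(a2, a5, a1) linearizes to a2 ∘ a5 ∘ a1
F(a7, a4, a6) linearizes to a7 ∘ a4 ∘ a6
F(a3, F(a2, a5, a1), F(a7, a4, a6)) linearizes to a3 ∘ a2 ∘ a5 ∘ a1 ∘ a7 ∘ a4 ∘ a6
the factors in increasing index order: a1 ∘ a2 ∘ a3 ∘ a4 ∘ a5 ∘ a6 ∘ a7


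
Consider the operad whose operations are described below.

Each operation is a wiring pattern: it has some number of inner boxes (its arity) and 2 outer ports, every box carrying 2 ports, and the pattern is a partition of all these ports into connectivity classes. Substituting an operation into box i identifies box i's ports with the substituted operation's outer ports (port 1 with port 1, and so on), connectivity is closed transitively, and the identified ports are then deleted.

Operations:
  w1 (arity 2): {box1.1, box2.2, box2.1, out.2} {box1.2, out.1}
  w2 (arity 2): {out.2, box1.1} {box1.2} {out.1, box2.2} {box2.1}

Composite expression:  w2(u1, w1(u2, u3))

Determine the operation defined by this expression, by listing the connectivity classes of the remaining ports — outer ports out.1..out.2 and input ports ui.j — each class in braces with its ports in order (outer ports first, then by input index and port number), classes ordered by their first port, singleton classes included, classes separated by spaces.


{out.1, u2.1, u3.1, u3.2} {out.2, u1.1} {u1.2} {u2.2}

Substituting into w2 glues patterns; closure does the rest.
through w1, on inputs (u2, u3): {out.1, u2.2} {out.2, u2.1, u3.1, u3.2} (out.j = stage outer ports)
through w2, on inputs (u1, u2, u3): {out.1, u2.1, u3.1, u3.2} {out.2, u1.1} {u1.2} {u2.2} (out.j = stage outer ports)


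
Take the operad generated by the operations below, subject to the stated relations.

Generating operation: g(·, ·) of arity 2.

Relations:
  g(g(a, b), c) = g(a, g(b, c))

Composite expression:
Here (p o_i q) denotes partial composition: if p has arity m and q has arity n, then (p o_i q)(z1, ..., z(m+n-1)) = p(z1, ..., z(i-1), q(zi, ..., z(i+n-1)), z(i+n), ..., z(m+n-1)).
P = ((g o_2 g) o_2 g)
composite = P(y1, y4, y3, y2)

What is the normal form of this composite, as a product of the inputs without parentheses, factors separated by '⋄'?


Under associativity of g, the answer is the y's in reading order.
g(y4, y3) flattens to y4 ⋄ y3
g(g(y4, y3), y2) flattens to y4 ⋄ y3 ⋄ y2
g(y1, g(g(y4, y3), y2)) flattens to y1 ⋄ y4 ⋄ y3 ⋄ y2

y1 ⋄ y4 ⋄ y3 ⋄ y2


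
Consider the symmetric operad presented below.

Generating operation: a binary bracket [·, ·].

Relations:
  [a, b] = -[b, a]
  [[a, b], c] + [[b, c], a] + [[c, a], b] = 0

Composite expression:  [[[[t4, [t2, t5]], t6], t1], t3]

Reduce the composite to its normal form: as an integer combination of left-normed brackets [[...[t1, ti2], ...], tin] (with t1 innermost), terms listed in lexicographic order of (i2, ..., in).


[[[[[t1, t2], t5], t4], t6], t3] - [[[[[t1, t4], t2], t5], t6], t3] + [[[[[t1, t4], t5], t2], t6], t3] - [[[[[t1, t5], t2], t4], t6], t3] - [[[[[t1, t6], t2], t5], t4], t3] + [[[[[t1, t6], t4], t2], t5], t3] - [[[[[t1, t6], t4], t5], t2], t3] + [[[[[t1, t6], t5], t2], t4], t3]

A multilinear Lie element is pinned by t1-initial words (t1 innermost).
Composite bracket: [[[[t4, [t2, t5]], t6], t1], t3]
The bracket unfolds into 32 signed words via [a, b] = ab - ba (2^5 = 32).
Only words starting with t1 matter:
  t1t2t5t4t6t3 (sign +1) contributes +[[[[[t1, t2], t5], t4], t6], t3]
  t1t4t2t5t6t3 (sign -1) contributes -[[[[[t1, t4], t2], t5], t6], t3]
  t1t4t5t2t6t3 (sign +1) contributes +[[[[[t1, t4], t5], t2], t6], t3]
  t1t5t2t4t6t3 (sign -1) contributes -[[[[[t1, t5], t2], t4], t6], t3]
  t1t6t2t5t4t3 (sign -1) contributes -[[[[[t1, t6], t2], t5], t4], t3]
  t1t6t4t2t5t3 (sign +1) contributes +[[[[[t1, t6], t4], t2], t5], t3]
  t1t6t4t5t2t3 (sign -1) contributes -[[[[[t1, t6], t4], t5], t2], t3]
  t1t6t5t2t4t3 (sign +1) contributes +[[[[[t1, t6], t5], t2], t4], t3]


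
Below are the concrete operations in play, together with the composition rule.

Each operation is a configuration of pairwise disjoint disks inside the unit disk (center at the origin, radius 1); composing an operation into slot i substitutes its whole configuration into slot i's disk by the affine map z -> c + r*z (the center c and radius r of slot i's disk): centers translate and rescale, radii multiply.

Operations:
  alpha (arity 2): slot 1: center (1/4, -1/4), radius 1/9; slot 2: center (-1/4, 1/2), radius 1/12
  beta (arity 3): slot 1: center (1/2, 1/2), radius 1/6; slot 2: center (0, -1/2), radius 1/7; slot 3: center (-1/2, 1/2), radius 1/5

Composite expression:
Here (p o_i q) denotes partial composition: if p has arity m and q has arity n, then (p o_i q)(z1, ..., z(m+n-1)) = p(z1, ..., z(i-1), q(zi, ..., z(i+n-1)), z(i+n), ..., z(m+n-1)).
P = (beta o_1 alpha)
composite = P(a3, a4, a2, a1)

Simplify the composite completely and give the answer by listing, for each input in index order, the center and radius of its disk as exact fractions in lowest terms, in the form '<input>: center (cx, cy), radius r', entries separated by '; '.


a1: center (-1/2, 1/2), radius 1/5; a2: center (0, -1/2), radius 1/7; a3: center (13/24, 11/24), radius 1/54; a4: center (11/24, 7/12), radius 1/72

Below beta, radii multiply path by path; the a-disk centers shift.
input a3: applying the 2 nested substitutions gives center (13/24, 11/24), radius 1/54
input a4: applying the 2 nested substitutions gives center (11/24, 7/12), radius 1/72
input a2: applying the 1 nested substitution gives center (0, -1/2), radius 1/7
input a1: applying the 1 nested substitution gives center (-1/2, 1/2), radius 1/5


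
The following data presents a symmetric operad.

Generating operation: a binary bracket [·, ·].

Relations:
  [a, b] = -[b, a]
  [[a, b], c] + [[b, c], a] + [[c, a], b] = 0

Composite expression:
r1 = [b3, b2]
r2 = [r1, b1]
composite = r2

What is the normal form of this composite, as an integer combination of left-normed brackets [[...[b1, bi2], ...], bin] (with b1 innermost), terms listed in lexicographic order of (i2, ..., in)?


[[b1, b2], b3] - [[b1, b3], b2]

Antisymmetry and Jacobi reduce to b1-anchored left-normed brackets.
Composite bracket: [[b3, b2], b1]
Under [a, b] = ab - ba we get 4 signed associative words (2^2 = 4).
Collect the words opening with b1:
  from b1b2b3, sign +1: term +[[b1, b2], b3]
  from b1b3b2, sign -1: term -[[b1, b3], b2]


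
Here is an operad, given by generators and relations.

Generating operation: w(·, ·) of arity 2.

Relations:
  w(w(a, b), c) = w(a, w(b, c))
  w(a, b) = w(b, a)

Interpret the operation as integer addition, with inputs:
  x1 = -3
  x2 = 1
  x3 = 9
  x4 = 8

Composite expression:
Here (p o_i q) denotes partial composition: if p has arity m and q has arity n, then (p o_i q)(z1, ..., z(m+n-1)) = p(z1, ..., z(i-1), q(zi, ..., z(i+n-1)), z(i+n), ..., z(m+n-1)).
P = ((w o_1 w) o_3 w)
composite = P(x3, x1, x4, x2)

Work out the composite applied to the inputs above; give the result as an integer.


15

w(x3, x1) = 6
w(x4, x2) = 9
w(w(x3, x1), w(x4, x2)) = 15


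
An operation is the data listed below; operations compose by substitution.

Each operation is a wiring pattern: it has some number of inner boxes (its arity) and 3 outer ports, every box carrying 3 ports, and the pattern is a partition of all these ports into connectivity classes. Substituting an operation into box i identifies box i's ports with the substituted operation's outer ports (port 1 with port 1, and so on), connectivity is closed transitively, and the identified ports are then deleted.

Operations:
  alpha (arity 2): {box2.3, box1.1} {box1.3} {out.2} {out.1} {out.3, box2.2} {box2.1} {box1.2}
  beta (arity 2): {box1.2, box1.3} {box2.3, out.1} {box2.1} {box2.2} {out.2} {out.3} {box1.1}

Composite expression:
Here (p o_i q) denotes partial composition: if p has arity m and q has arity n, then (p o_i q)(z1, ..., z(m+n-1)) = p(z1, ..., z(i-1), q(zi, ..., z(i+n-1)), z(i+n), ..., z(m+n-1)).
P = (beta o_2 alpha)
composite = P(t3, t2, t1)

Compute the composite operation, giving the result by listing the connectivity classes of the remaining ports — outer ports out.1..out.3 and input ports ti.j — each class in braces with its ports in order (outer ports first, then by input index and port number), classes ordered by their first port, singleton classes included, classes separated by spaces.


{out.1, t1.2} {out.2} {out.3} {t1.1} {t1.3, t2.1} {t2.2} {t2.3} {t3.1} {t3.2, t3.3}

Reachability decides: close wires over beta-identified ports.
through alpha, on inputs (t2, t1): {out.1} {out.2} {out.3, t1.2} {t1.1} {t1.3, t2.1} {t2.2} {t2.3} (out.j = stage outer ports)
through beta, on inputs (t3, t2, t1): {out.1, t1.2} {out.2} {out.3} {t1.1} {t1.3, t2.1} {t2.2} {t2.3} {t3.1} {t3.2, t3.3} (out.j = stage outer ports)


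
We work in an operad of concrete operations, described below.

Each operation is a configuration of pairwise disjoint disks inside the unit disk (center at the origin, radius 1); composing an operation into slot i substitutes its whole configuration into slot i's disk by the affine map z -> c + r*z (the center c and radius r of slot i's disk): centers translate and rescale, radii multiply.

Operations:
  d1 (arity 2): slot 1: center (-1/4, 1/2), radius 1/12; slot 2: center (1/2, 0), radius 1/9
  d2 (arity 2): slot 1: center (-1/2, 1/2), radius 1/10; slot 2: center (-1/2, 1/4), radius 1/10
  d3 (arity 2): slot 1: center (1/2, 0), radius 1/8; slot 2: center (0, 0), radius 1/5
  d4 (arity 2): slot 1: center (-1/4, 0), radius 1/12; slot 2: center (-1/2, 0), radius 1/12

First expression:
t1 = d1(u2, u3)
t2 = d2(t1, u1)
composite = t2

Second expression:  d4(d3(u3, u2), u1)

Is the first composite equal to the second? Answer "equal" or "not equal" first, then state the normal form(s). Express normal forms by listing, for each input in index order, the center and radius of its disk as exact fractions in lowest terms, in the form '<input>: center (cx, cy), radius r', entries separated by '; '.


not equal — first u1: center (-1/2, 1/4), radius 1/10; u2: center (-21/40, 11/20), radius 1/120; u3: center (-9/20, 1/2), radius 1/90, second u1: center (-1/2, 0), radius 1/12; u2: center (-1/4, 0), radius 1/60; u3: center (-5/24, 0), radius 1/96

The first expression, normalized: u1: center (-1/2, 1/4), radius 1/10; u2: center (-21/40, 11/20), radius 1/120; u3: center (-9/20, 1/2), radius 1/90
The second expression, normalized: u1: center (-1/2, 0), radius 1/12; u2: center (-1/4, 0), radius 1/60; u3: center (-5/24, 0), radius 1/96
Distinct normal forms: not equal.


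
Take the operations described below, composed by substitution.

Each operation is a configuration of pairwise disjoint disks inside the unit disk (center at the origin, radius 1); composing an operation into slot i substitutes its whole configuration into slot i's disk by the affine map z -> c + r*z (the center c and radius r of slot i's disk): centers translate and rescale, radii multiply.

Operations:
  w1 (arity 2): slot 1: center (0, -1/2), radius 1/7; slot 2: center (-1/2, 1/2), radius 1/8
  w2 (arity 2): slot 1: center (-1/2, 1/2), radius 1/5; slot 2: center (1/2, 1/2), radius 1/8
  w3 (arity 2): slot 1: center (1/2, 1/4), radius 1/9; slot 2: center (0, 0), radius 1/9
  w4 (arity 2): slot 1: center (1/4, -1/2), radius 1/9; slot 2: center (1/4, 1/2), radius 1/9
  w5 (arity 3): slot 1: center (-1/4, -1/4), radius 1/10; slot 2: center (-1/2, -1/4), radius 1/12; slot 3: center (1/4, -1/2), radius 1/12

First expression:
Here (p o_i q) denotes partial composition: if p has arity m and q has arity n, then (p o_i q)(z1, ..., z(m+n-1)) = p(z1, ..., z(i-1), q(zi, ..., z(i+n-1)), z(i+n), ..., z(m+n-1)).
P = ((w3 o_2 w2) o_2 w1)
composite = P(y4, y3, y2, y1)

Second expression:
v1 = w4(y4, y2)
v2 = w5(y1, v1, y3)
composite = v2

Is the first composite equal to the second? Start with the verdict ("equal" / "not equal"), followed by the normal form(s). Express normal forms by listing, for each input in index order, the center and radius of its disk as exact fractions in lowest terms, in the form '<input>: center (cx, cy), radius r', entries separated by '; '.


Reducing the first expression gives y1: center (1/18, 1/18), radius 1/72; y2: center (-1/15, 1/15), radius 1/360; y3: center (-1/18, 2/45), radius 1/315; y4: center (1/2, 1/4), radius 1/9
Reducing the second expression gives y1: center (-1/4, -1/4), radius 1/10; y2: center (-23/48, -5/24), radius 1/108; y3: center (1/4, -1/2), radius 1/12; y4: center (-23/48, -7/24), radius 1/108
The normal forms differ: not equal.

not equal; the first gives y1: center (1/18, 1/18), radius 1/72; y2: center (-1/15, 1/15), radius 1/360; y3: center (-1/18, 2/45), radius 1/315; y4: center (1/2, 1/4), radius 1/9 and the second y1: center (-1/4, -1/4), radius 1/10; y2: center (-23/48, -5/24), radius 1/108; y3: center (1/4, -1/2), radius 1/12; y4: center (-23/48, -7/24), radius 1/108


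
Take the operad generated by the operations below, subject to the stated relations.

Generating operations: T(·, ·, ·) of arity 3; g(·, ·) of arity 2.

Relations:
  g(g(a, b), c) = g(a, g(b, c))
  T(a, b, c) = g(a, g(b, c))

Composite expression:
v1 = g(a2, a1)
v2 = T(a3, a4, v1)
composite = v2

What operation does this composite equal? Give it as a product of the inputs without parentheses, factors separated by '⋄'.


Under associativity of T, the answer is the a's in reading order.
g(a2, a1) unparenthesizes to a2 ⋄ a1
T(a3, a4, g(a2, a1)) unparenthesizes to a3 ⋄ a4 ⋄ a2 ⋄ a1

a3 ⋄ a4 ⋄ a2 ⋄ a1


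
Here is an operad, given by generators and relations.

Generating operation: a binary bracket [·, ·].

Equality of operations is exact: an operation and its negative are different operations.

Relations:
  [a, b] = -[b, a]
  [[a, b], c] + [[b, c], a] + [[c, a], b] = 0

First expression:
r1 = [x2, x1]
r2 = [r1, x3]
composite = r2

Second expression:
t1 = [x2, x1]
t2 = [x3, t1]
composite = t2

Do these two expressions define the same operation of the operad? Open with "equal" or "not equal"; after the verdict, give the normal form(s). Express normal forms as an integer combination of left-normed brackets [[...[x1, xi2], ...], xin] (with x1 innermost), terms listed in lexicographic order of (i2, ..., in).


Reducing the first expression gives -[[x1, x2], x3]
Reducing the second expression gives [[x1, x2], x3]
No match — not equal.

not equal; first: -[[x1, x2], x3]; second: [[x1, x2], x3]


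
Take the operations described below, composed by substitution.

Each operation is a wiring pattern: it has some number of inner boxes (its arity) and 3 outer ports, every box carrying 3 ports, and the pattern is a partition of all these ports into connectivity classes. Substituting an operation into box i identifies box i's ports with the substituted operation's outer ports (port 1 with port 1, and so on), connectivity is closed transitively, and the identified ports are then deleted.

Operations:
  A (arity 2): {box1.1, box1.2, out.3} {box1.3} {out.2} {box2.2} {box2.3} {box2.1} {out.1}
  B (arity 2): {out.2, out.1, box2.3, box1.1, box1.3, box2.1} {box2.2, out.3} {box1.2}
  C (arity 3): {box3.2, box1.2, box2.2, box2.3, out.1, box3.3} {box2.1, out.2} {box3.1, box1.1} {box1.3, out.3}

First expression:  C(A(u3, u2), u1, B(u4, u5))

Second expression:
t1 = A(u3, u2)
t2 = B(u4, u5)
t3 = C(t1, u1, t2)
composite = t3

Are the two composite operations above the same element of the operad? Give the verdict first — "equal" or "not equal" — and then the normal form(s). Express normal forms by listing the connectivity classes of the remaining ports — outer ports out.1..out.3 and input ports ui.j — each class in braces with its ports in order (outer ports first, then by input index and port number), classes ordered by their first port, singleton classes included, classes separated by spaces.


equal — both sides give {out.1, u1.2, u1.3, u4.1, u4.3, u5.1, u5.2, u5.3} {out.2, u1.1} {out.3, u3.1, u3.2} {u2.1} {u2.2} {u2.3} {u3.3} {u4.2}

The first expression, normalized: {out.1, u1.2, u1.3, u4.1, u4.3, u5.1, u5.2, u5.3} {out.2, u1.1} {out.3, u3.1, u3.2} {u2.1} {u2.2} {u2.3} {u3.3} {u4.2}
The second expression, normalized: {out.1, u1.2, u1.3, u4.1, u4.3, u5.1, u5.2, u5.3} {out.2, u1.1} {out.3, u3.1, u3.2} {u2.1} {u2.2} {u2.3} {u3.3} {u4.2}
The forms coincide; equal.


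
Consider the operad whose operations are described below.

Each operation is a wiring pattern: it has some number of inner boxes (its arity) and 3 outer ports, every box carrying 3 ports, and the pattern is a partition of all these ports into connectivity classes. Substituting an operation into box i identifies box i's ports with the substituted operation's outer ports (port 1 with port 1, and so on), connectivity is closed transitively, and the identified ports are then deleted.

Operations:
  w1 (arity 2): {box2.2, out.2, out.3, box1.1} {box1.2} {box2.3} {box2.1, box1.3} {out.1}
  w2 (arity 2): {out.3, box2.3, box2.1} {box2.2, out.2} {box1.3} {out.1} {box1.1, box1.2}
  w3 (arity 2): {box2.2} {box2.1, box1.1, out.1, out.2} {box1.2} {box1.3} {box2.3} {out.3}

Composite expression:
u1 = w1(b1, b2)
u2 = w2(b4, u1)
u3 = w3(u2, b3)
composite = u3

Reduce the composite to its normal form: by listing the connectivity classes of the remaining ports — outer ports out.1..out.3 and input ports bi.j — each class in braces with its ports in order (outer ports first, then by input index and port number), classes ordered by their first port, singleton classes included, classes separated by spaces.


{out.1, out.2, b3.1} {out.3} {b1.1, b2.2} {b1.2} {b1.3, b2.1} {b2.3} {b3.2} {b3.3} {b4.1, b4.2} {b4.3}

Substituting into w3 glues patterns; closure does the rest.
composing w1 on (b1, b2), with out.j its own outer ports: {out.1} {out.2, out.3, b1.1, b2.2} {b1.2} {b1.3, b2.1} {b2.3}
composing w2 on (b4, b1, b2), with out.j its own outer ports: {out.1} {out.2, out.3, b1.1, b2.2} {b1.2} {b1.3, b2.1} {b2.3} {b4.1, b4.2} {b4.3}
composing w3 on (b4, b1, b2, b3), with out.j its own outer ports: {out.1, out.2, b3.1} {out.3} {b1.1, b2.2} {b1.2} {b1.3, b2.1} {b2.3} {b3.2} {b3.3} {b4.1, b4.2} {b4.3}


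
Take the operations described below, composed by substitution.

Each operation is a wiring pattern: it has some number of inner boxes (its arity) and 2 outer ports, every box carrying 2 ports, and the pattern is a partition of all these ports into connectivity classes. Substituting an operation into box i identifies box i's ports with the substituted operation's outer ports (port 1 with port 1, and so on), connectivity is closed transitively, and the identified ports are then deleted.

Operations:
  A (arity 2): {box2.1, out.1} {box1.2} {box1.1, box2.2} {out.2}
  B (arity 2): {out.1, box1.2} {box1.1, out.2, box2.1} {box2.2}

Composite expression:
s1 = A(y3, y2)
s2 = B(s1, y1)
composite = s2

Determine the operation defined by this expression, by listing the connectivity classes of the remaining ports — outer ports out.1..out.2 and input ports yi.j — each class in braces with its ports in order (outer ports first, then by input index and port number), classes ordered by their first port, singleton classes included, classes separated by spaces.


{out.1} {out.2, y1.1, y2.1} {y1.2} {y2.2, y3.1} {y3.2}

Reachability decides: close wires over B-identified ports.
the subtree at A composes to {out.1, y2.1} {out.2} {y2.2, y3.1} {y3.2} on (y3, y2); out.j = own outer ports
the subtree at B composes to {out.1} {out.2, y1.1, y2.1} {y1.2} {y2.2, y3.1} {y3.2} on (y3, y2, y1); out.j = own outer ports


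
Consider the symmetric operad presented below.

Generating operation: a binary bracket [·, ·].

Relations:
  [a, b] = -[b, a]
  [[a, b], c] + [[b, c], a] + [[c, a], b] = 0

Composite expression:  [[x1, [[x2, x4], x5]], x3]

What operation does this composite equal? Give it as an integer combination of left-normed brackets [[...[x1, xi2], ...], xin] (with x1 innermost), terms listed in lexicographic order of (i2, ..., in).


[[[[x1, x2], x4], x5], x3] - [[[[x1, x4], x2], x5], x3] - [[[[x1, x5], x2], x4], x3] + [[[[x1, x5], x4], x2], x3]

In the tensor algebra, words opening x1 carry the x1-anchored form.
Composite bracket: [[x1, [[x2, x4], x5]], x3]
Expanding via [a, b] = ab - ba: 16 signed words (2^4 = 16).
The x1-initial words carry the normal form:
  from x1x2x4x5x3, sign +1: term +[[[[x1, x2], x4], x5], x3]
  from x1x4x2x5x3, sign -1: term -[[[[x1, x4], x2], x5], x3]
  from x1x5x2x4x3, sign -1: term -[[[[x1, x5], x2], x4], x3]
  from x1x5x4x2x3, sign +1: term +[[[[x1, x5], x4], x2], x3]


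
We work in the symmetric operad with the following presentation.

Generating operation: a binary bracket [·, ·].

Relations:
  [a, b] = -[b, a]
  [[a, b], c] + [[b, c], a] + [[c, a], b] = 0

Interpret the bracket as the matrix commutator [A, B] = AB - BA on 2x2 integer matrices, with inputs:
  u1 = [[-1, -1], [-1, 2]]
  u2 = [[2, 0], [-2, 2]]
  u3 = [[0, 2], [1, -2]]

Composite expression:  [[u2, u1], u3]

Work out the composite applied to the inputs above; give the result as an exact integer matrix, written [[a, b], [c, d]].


[[-12, -8], [16, 12]]

[u2, u1] = [[-2, 0], [6, 2]]
[[u2, u1], u3] = [[-12, -8], [16, 12]]
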